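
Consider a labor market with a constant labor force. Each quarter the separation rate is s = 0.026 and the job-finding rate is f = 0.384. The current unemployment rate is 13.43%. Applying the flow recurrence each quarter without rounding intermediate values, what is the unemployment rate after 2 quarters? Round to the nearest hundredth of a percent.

Unemployment rate after two quarters ≈ 8.81%.

With a fixed labor force, u_{t+1} = u_t + s·(1−u_t) − f·u_t = u_t·(1−s−f) + s.
Here 1−s−f = 0.590 and s = 0.026.
u_1 = 0.134300 × 0.590 + 0.026 = 0.105237.
u_2 = 0.105237 × 0.590 + 0.026 = 0.088090.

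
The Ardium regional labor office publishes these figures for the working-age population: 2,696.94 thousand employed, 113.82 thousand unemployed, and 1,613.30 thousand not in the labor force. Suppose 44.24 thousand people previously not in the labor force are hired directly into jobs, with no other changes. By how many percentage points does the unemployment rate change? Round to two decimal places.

Initially, labor force = 2,696.94 + 113.82 = 2,810.76 thousand, so u = 113.82/2,810.76 = 4.05%.
After the change, employed and labor force both rise by 44.24; unemployed unchanged → E = 2,741.18, U = 113.82, labor force = 2,855.00 thousand.
New unemployment rate = 113.82 / 2,855.00 = 3.99%.
Change = 3.99% − 4.05% = −0.06 percentage points.

The unemployment rate changes by −0.06 percentage points.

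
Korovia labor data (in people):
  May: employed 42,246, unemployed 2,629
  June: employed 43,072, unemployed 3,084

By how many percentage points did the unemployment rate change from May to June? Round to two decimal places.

The unemployment rate changed by +0.82 percentage points.

May: labor force = 42,246 + 2,629 = 44,875; u = 2,629/44,875 = 5.86%.
June: labor force = 43,072 + 3,084 = 46,156; u = 3,084/46,156 = 6.68%.
Change = 6.68% − 5.86% = +0.82 pp.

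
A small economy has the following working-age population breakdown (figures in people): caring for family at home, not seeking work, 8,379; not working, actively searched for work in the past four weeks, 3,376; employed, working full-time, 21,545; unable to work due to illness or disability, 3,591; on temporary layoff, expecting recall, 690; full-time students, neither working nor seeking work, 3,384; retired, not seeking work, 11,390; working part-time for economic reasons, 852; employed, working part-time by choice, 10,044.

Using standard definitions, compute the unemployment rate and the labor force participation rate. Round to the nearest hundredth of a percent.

Unemployment rate ≈ 11.14%; labor force participation rate ≈ 57.72%.

Employed = 21,545 + 852 + 10,044 = 32,441 (anyone who worked, including part-time for economic reasons, counts as employed).
Unemployed = 3,376 + 690 = 4,066 (jobless and actively searching, or on temporary layoff).
Labor force = 32,441 + 4,066 = 36,507.
Not in labor force = 8,379 + 3,591 + 3,384 + 11,390 = 26,744 (those not working and not actively searching are outside the labor force).
Civilian working-age population = 36,507 + 26,744 = 63,251.
Unemployment rate = 4,066 / 36,507 = 11.14%.
Labor force participation rate = 36,507 / 63,251 = 57.72%.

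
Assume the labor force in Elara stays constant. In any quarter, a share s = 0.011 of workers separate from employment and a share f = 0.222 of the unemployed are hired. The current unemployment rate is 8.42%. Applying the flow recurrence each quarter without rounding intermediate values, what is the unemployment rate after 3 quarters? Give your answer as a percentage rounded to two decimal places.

With a fixed labor force, u_{t+1} = u_t + s·(1−u_t) − f·u_t = u_t·(1−s−f) + s.
Here 1−s−f = 0.767 and s = 0.011.
u_1 = 0.084200 × 0.767 + 0.011 = 0.075581.
u_2 = 0.075581 × 0.767 + 0.011 = 0.068971.
u_3 = 0.068971 × 0.767 + 0.011 = 0.063901.

Unemployment rate after three quarters ≈ 6.39%.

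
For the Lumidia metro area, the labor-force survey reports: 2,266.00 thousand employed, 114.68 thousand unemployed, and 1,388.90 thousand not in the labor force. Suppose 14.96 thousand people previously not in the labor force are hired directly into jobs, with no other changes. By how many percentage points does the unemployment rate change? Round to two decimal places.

The unemployment rate changes by −0.03 percentage points.

Initially, labor force = 2,266.00 + 114.68 = 2,380.68 thousand, so u = 114.68/2,380.68 = 4.82%.
After the change, employed and labor force both rise by 14.96; unemployed unchanged → E = 2,280.96, U = 114.68, labor force = 2,395.64 thousand.
New unemployment rate = 114.68 / 2,395.64 = 4.79%.
Change = 4.79% − 4.82% = −0.03 percentage points.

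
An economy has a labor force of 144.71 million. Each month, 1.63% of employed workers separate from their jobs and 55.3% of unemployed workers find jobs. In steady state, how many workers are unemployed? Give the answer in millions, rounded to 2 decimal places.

About 4.14 million are unemployed in steady state.

Steady-state unemployment rate u* = s/(s+f) = 1.63/(1.63+55.3) = 0.028632.
Unemployed = u* × labor force = 0.028632 × 144.71 ≈ 4.14 million.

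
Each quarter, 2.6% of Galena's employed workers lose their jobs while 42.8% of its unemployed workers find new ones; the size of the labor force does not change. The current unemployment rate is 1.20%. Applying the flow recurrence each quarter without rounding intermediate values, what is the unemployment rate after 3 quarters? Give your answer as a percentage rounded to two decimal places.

With a fixed labor force, u_{t+1} = u_t + s·(1−u_t) − f·u_t = u_t·(1−s−f) + s.
Here 1−s−f = 0.546 and s = 0.026.
u_1 = 0.012000 × 0.546 + 0.026 = 0.032552.
u_2 = 0.032552 × 0.546 + 0.026 = 0.043773.
u_3 = 0.043773 × 0.546 + 0.026 = 0.049900.

Unemployment rate after three quarters ≈ 4.99%.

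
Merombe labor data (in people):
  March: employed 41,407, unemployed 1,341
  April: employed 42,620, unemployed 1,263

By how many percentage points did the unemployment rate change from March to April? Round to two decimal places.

March: labor force = 41,407 + 1,341 = 42,748; u = 1,341/42,748 = 3.14%.
April: labor force = 42,620 + 1,263 = 43,883; u = 1,263/43,883 = 2.88%.
Change = 2.88% − 3.14% = −0.26 pp.

The unemployment rate changed by −0.26 percentage points.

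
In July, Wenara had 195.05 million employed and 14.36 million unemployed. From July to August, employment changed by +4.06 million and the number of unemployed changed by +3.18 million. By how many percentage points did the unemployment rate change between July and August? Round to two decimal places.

July: labor force = 195.05 + 14.36 = 209.41; u = 14.36/209.41 = 6.86%.
August: labor force = 199.11 + 17.54 = 216.65; u = 17.54/216.65 = 8.10%.
Change = 8.10% − 6.86% = +1.24 pp.

The unemployment rate changed by +1.24 percentage points.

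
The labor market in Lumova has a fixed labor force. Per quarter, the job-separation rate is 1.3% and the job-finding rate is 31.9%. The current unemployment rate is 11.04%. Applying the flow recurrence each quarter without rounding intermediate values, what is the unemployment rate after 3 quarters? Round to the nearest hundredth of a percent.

With a fixed labor force, u_{t+1} = u_t + s·(1−u_t) − f·u_t = u_t·(1−s−f) + s.
Here 1−s−f = 0.668 and s = 0.013.
u_1 = 0.110400 × 0.668 + 0.013 = 0.086747.
u_2 = 0.086747 × 0.668 + 0.013 = 0.070947.
u_3 = 0.070947 × 0.668 + 0.013 = 0.060393.

Unemployment rate after three quarters ≈ 6.04%.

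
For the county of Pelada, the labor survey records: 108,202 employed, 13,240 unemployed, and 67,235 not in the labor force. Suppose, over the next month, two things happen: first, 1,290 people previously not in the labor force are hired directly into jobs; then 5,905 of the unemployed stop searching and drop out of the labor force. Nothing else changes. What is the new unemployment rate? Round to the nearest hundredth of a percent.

New unemployment rate ≈ 6.28%.

Initially, labor force = 108,202 + 13,240 = 121,442, so u = 13,240/121,442 = 10.90%.
After the first change, employed and labor force both rise by 1,290; unemployed unchanged → E = 109,492, U = 13,240, labor force = 122,732.
After the second change, unemployed and labor force both fall by 5,905 → E = 109,492, U = 7,335, labor force = 116,827.
New unemployment rate = 7,335 / 116,827 = 6.28%.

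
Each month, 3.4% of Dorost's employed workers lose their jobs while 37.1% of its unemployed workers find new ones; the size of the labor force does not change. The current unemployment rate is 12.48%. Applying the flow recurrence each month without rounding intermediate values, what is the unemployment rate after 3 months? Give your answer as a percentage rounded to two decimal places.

With a fixed labor force, u_{t+1} = u_t + s·(1−u_t) − f·u_t = u_t·(1−s−f) + s.
Here 1−s−f = 0.595 and s = 0.034.
u_1 = 0.124800 × 0.595 + 0.034 = 0.108256.
u_2 = 0.108256 × 0.595 + 0.034 = 0.098412.
u_3 = 0.098412 × 0.595 + 0.034 = 0.092555.

Unemployment rate after three months ≈ 9.26%.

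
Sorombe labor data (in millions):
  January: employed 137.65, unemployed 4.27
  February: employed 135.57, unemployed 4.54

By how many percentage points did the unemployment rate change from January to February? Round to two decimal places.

The unemployment rate changed by +0.23 percentage points.

January: labor force = 137.65 + 4.27 = 141.92; u = 4.27/141.92 = 3.01%.
February: labor force = 135.57 + 4.54 = 140.11; u = 4.54/140.11 = 3.24%.
Change = 3.24% − 3.01% = +0.23 pp.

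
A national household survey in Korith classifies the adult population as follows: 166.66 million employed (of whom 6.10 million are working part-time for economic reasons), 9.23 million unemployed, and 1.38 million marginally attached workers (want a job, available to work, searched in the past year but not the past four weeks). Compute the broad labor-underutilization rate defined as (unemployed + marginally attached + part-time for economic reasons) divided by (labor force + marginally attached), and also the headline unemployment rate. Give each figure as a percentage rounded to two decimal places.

Broad underutilization rate ≈ 9.43%; headline unemployment rate ≈ 5.25%.

Labor force = 166.66 + 9.23 = 175.89 million.
Numerator = 9.23 + 1.38 + 6.10 = 16.71 million.
Denominator = 175.89 + 1.38 = 177.27 million.
Broad rate = 16.71 / 177.27 = 9.43%.
Headline unemployment rate = 9.23 / 175.89 = 5.25%.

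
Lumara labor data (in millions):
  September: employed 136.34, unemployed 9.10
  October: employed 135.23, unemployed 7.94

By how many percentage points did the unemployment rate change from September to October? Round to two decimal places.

September: labor force = 136.34 + 9.10 = 145.44; u = 9.10/145.44 = 6.26%.
October: labor force = 135.23 + 7.94 = 143.17; u = 7.94/143.17 = 5.55%.
Change = 5.55% − 6.26% = −0.71 pp.

The unemployment rate changed by −0.71 percentage points.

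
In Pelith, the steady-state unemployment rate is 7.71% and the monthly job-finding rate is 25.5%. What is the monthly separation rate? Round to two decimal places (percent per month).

From u* = s/(s+f): s = u·f/(1−u).
s = 0.0771 × 25.5 / (1 − 0.0771) = 1.9661 / 0.9229 ≈ 2.13% per month.

Separation rate ≈ 2.13% per month.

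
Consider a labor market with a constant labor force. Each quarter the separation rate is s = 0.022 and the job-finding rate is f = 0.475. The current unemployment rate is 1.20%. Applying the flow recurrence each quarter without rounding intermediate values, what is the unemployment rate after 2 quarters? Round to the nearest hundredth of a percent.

Unemployment rate after two quarters ≈ 3.61%.

With a fixed labor force, u_{t+1} = u_t + s·(1−u_t) − f·u_t = u_t·(1−s−f) + s.
Here 1−s−f = 0.503 and s = 0.022.
u_1 = 0.012000 × 0.503 + 0.022 = 0.028036.
u_2 = 0.028036 × 0.503 + 0.022 = 0.036102.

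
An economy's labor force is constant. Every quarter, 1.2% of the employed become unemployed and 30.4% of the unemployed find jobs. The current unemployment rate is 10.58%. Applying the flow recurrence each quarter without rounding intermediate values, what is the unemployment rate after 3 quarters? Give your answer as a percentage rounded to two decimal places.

With a fixed labor force, u_{t+1} = u_t + s·(1−u_t) − f·u_t = u_t·(1−s−f) + s.
Here 1−s−f = 0.684 and s = 0.012.
u_1 = 0.105800 × 0.684 + 0.012 = 0.084367.
u_2 = 0.084367 × 0.684 + 0.012 = 0.069707.
u_3 = 0.069707 × 0.684 + 0.012 = 0.059680.

Unemployment rate after three quarters ≈ 5.97%.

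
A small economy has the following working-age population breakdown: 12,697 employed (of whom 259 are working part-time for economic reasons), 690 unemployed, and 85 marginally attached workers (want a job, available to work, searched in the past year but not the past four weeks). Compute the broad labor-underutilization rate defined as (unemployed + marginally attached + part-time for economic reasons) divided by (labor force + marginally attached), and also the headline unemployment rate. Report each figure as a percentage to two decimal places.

Broad underutilization rate ≈ 7.68%; headline unemployment rate ≈ 5.15%.

Labor force = 12,697 + 690 = 13,387.
Numerator = 690 + 85 + 259 = 1,034.
Denominator = 13,387 + 85 = 13,472.
Broad rate = 1,034 / 13,472 = 7.68%.
Headline unemployment rate = 690 / 13,387 = 5.15%.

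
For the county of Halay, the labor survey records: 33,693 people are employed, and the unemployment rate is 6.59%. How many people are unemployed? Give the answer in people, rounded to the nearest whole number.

About 2,377 are unemployed.

Let U be the number unemployed. The labor force is E + U, and U/(E+U) = 0.0659.
So U = 0.0659 × 33,693 / (1 − 0.0659) = 2220.37 / 0.9341 ≈ 2,377.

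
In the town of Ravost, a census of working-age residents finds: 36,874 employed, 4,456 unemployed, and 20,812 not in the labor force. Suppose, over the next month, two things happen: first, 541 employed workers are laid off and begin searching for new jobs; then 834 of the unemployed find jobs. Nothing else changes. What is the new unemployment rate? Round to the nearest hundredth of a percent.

Initially, labor force = 36,874 + 4,456 = 41,330, so u = 4,456/41,330 = 10.78%.
After the first change, employed falls and unemployed rises by 541; labor force unchanged → E = 36,333, U = 4,997, labor force = 41,330.
After the second change, unemployed falls and employed rises by 834; labor force unchanged → E = 37,167, U = 4,163, labor force = 41,330.
New unemployment rate = 4,163 / 41,330 = 10.07%.

New unemployment rate ≈ 10.07%.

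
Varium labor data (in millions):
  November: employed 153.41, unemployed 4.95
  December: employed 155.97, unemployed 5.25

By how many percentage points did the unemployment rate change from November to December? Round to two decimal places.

The unemployment rate changed by +0.13 percentage points.

November: labor force = 153.41 + 4.95 = 158.36; u = 4.95/158.36 = 3.13%.
December: labor force = 155.97 + 5.25 = 161.22; u = 5.25/161.22 = 3.26%.
Change = 3.26% − 3.13% = +0.13 pp.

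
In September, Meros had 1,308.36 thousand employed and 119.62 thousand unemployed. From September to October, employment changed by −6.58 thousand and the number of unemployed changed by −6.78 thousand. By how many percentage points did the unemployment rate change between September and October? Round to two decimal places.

The unemployment rate changed by −0.40 percentage points.

September: labor force = 1,308.36 + 119.62 = 1,427.98; u = 119.62/1,427.98 = 8.38%.
October: labor force = 1,301.78 + 112.84 = 1,414.62; u = 112.84/1,414.62 = 7.98%.
Change = 7.98% − 8.38% = −0.40 pp.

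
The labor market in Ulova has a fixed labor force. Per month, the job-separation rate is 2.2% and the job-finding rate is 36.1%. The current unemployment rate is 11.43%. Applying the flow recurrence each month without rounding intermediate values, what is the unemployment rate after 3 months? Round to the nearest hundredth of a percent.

Unemployment rate after three months ≈ 7.08%.

With a fixed labor force, u_{t+1} = u_t + s·(1−u_t) − f·u_t = u_t·(1−s−f) + s.
Here 1−s−f = 0.617 and s = 0.022.
u_1 = 0.114300 × 0.617 + 0.022 = 0.092523.
u_2 = 0.092523 × 0.617 + 0.022 = 0.079087.
u_3 = 0.079087 × 0.617 + 0.022 = 0.070797.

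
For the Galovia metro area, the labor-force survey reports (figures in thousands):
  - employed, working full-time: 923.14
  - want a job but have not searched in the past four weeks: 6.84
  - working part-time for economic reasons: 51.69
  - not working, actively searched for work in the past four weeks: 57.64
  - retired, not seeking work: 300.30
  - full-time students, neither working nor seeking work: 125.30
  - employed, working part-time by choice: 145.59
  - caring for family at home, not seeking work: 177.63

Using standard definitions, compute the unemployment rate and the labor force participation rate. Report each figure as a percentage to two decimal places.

Unemployment rate ≈ 4.89%; labor force participation rate ≈ 65.88%.

Employed = 923.14 + 51.69 + 145.59 = 1,120.42 thousand (anyone who worked, including part-time for economic reasons, counts as employed).
Unemployed = 57.64 thousand.
Labor force = 1,120.42 + 57.64 = 1,178.06 thousand.
Not in labor force = 6.84 + 300.30 + 125.30 + 177.63 = 610.07 thousand (those not working and not actively searching are outside the labor force — including those who want a job but have given up searching).
Civilian working-age population = 1,178.06 + 610.07 = 1,788.13 thousand.
Unemployment rate = 57.64 / 1,178.06 = 4.89%.
Labor force participation rate = 1,178.06 / 1,788.13 = 65.88%.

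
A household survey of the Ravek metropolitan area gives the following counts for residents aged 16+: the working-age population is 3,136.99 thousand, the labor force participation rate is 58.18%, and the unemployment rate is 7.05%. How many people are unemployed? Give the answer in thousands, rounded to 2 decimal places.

Labor force = 0.5818 × 3,136.99 = 1,825.10 thousand.
Unemployed = 0.0705 × 1,825.10 ≈ 128.67 thousand.

About 128.67 thousand are unemployed.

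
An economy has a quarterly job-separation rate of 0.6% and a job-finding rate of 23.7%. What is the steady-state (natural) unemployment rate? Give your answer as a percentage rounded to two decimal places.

At steady state the flows balance: s·E = f·U, so U/(E+U) = s/(s+f).
u* = 0.6 / (0.6 + 23.7) = 0.6 / 24.30 = 2.47%.

Steady-state unemployment rate ≈ 2.47%.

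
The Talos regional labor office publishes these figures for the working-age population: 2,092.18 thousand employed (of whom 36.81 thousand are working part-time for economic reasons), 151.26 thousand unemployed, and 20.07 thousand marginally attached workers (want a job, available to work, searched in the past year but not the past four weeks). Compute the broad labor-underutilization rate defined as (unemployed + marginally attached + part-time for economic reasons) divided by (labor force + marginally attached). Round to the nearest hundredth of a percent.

Labor force = 2,092.18 + 151.26 = 2,243.44 thousand.
Numerator = 151.26 + 20.07 + 36.81 = 208.14 thousand.
Denominator = 2,243.44 + 20.07 = 2,263.51 thousand.
Broad rate = 208.14 / 2,263.51 = 9.20%.

Broad underutilization rate ≈ 9.20%.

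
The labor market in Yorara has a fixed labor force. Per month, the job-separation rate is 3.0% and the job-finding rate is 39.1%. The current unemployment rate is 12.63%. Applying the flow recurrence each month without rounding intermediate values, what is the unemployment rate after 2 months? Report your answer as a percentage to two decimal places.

With a fixed labor force, u_{t+1} = u_t + s·(1−u_t) − f·u_t = u_t·(1−s−f) + s.
Here 1−s−f = 0.579 and s = 0.030.
u_1 = 0.126300 × 0.579 + 0.030 = 0.103128.
u_2 = 0.103128 × 0.579 + 0.030 = 0.089711.

Unemployment rate after two months ≈ 8.97%.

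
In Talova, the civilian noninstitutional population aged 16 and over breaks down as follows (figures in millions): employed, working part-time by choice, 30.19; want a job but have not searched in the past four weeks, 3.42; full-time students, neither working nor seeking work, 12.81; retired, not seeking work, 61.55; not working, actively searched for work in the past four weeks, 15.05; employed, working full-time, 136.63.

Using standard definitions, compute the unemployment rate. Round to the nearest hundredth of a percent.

Employed = 30.19 + 136.63 = 166.82 million.
Unemployed = 15.05 million.
Labor force = 166.82 + 15.05 = 181.87 million.
Unemployment rate = 15.05 / 181.87 = 8.28%.

Unemployment rate ≈ 8.28%.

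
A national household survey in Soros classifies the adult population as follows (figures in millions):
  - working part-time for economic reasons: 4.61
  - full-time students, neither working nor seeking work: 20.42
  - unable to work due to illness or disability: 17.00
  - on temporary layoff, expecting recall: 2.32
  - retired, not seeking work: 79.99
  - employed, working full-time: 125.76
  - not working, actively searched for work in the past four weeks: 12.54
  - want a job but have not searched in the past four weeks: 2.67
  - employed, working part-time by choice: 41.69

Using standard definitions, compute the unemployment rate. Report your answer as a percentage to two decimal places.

Unemployment rate ≈ 7.95%.

Employed = 4.61 + 125.76 + 41.69 = 172.06 million (anyone who worked, including part-time for economic reasons, counts as employed).
Unemployed = 2.32 + 12.54 = 14.86 million (jobless and actively searching, or on temporary layoff).
Labor force = 172.06 + 14.86 = 186.92 million.
Unemployment rate = 14.86 / 186.92 = 7.95%.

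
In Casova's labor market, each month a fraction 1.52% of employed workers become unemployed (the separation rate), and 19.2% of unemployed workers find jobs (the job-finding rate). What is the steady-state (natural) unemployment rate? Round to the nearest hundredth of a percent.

At steady state the flows balance: s·E = f·U, so U/(E+U) = s/(s+f).
u* = 1.52 / (1.52 + 19.2) = 1.52 / 20.72 = 7.34%.

Steady-state unemployment rate ≈ 7.34%.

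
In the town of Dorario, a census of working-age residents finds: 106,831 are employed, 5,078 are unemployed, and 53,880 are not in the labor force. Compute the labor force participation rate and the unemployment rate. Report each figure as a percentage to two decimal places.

Labor force = employed + unemployed = 106,831 + 5,078 = 111,909.
Working-age population = 111,909 + 53,880 = 165,789.
Unemployment rate = 5,078 / 111,909 = 4.54%.
Labor force participation rate = 111,909 / 165,789 = 67.50%.

Labor force participation rate ≈ 67.50%; unemployment rate ≈ 4.54%.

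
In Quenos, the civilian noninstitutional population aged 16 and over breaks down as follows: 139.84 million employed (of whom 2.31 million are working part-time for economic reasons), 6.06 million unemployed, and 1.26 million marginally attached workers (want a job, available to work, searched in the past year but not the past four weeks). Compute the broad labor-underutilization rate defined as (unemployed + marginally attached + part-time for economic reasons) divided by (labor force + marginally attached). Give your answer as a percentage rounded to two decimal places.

Labor force = 139.84 + 6.06 = 145.90 million.
Numerator = 6.06 + 1.26 + 2.31 = 9.63 million.
Denominator = 145.90 + 1.26 = 147.16 million.
Broad rate = 9.63 / 147.16 = 6.54%.

Broad underutilization rate ≈ 6.54%.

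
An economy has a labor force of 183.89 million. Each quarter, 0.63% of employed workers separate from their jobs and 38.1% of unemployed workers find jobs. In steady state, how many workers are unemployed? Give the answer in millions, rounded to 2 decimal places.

About 2.99 million are unemployed in steady state.

Steady-state unemployment rate u* = s/(s+f) = 0.63/(0.63+38.1) = 0.016266.
Unemployed = u* × labor force = 0.016266 × 183.89 ≈ 2.99 million.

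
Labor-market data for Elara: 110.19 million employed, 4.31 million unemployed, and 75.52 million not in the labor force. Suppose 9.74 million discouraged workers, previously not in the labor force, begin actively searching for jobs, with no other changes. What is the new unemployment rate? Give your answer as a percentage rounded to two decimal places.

Initially, labor force = 110.19 + 4.31 = 114.50 million, so u = 4.31/114.50 = 3.76%.
After the change, unemployed and labor force both rise by 9.74 → E = 110.19, U = 14.05, labor force = 124.24 million.
New unemployment rate = 14.05 / 124.24 = 11.31%.

New unemployment rate ≈ 11.31%.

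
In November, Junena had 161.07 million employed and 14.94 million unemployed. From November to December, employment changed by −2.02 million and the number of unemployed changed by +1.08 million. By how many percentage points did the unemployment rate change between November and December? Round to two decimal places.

The unemployment rate changed by +0.66 percentage points.

November: labor force = 161.07 + 14.94 = 176.01; u = 14.94/176.01 = 8.49%.
December: labor force = 159.05 + 16.02 = 175.07; u = 16.02/175.07 = 9.15%.
Change = 9.15% − 8.49% = +0.66 pp.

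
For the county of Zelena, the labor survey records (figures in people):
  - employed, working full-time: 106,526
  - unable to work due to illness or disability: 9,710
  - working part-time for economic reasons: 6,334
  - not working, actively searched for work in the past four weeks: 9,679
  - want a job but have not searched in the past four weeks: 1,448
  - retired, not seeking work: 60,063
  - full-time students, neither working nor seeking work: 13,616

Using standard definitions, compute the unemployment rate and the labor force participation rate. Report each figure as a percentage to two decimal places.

Employed = 106,526 + 6,334 = 112,860 (anyone who worked, including part-time for economic reasons, counts as employed).
Unemployed = 9,679.
Labor force = 112,860 + 9,679 = 122,539.
Not in labor force = 9,710 + 1,448 + 60,063 + 13,616 = 84,837 (those not working and not actively searching are outside the labor force — including those who want a job but have given up searching).
Civilian working-age population = 122,539 + 84,837 = 207,376.
Unemployment rate = 9,679 / 122,539 = 7.90%.
Labor force participation rate = 122,539 / 207,376 = 59.09%.

Unemployment rate ≈ 7.90%; labor force participation rate ≈ 59.09%.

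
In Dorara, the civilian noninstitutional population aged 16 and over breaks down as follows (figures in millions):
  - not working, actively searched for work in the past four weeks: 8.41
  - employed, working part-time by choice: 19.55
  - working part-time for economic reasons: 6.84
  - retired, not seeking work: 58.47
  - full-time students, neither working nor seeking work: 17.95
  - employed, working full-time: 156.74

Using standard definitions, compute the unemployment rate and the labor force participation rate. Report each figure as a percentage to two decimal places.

Unemployment rate ≈ 4.39%; labor force participation rate ≈ 71.48%.

Employed = 19.55 + 6.84 + 156.74 = 183.13 million (anyone who worked, including part-time for economic reasons, counts as employed).
Unemployed = 8.41 million.
Labor force = 183.13 + 8.41 = 191.54 million.
Not in labor force = 58.47 + 17.95 = 76.42 million (those not working and not actively searching are outside the labor force).
Civilian working-age population = 191.54 + 76.42 = 267.96 million.
Unemployment rate = 8.41 / 191.54 = 4.39%.
Labor force participation rate = 191.54 / 267.96 = 71.48%.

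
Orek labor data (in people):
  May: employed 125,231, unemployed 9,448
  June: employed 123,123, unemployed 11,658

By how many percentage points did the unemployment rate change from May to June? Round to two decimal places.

The unemployment rate changed by +1.63 percentage points.

May: labor force = 125,231 + 9,448 = 134,679; u = 9,448/134,679 = 7.02%.
June: labor force = 123,123 + 11,658 = 134,781; u = 11,658/134,781 = 8.65%.
Change = 8.65% − 7.02% = +1.63 pp.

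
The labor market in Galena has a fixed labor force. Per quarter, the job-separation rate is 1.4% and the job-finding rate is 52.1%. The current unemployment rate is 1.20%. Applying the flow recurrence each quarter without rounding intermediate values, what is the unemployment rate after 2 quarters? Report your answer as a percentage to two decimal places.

With a fixed labor force, u_{t+1} = u_t + s·(1−u_t) − f·u_t = u_t·(1−s−f) + s.
Here 1−s−f = 0.465 and s = 0.014.
u_1 = 0.012000 × 0.465 + 0.014 = 0.019580.
u_2 = 0.019580 × 0.465 + 0.014 = 0.023105.

Unemployment rate after two quarters ≈ 2.31%.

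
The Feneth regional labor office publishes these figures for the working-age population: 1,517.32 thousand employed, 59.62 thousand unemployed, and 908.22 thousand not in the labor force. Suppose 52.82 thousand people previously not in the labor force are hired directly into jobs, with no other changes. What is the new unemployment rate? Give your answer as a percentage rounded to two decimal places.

New unemployment rate ≈ 3.66%.

Initially, labor force = 1,517.32 + 59.62 = 1,576.94 thousand, so u = 59.62/1,576.94 = 3.78%.
After the change, employed and labor force both rise by 52.82; unemployed unchanged → E = 1,570.14, U = 59.62, labor force = 1,629.76 thousand.
New unemployment rate = 59.62 / 1,629.76 = 3.66%.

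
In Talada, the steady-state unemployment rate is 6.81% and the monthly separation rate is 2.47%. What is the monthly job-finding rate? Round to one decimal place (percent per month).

From u* = s/(s+f): f = s·(1−u)/u.
f = 2.47 × (1 − 0.0681) / 0.0681 = 2.3018 / 0.0681 ≈ 33.8% per month.

Job-finding rate ≈ 33.8% per month.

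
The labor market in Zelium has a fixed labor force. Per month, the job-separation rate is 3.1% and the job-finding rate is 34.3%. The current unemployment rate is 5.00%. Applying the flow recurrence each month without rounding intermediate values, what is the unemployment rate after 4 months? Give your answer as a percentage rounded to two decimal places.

With a fixed labor force, u_{t+1} = u_t + s·(1−u_t) − f·u_t = u_t·(1−s−f) + s.
Here 1−s−f = 0.626 and s = 0.031.
u_1 = 0.050000 × 0.626 + 0.031 = 0.062300.
u_2 = 0.062300 × 0.626 + 0.031 = 0.070000.
u_3 = 0.070000 × 0.626 + 0.031 = 0.074820.
u_4 = 0.074820 × 0.626 + 0.031 = 0.077837.

Unemployment rate after four months ≈ 7.78%.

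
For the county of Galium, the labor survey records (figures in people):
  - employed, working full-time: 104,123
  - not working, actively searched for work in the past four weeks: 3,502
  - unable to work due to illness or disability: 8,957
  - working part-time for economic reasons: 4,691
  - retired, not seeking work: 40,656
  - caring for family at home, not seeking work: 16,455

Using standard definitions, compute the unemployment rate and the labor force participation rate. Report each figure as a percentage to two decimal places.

Employed = 104,123 + 4,691 = 108,814 (anyone who worked, including part-time for economic reasons, counts as employed).
Unemployed = 3,502.
Labor force = 108,814 + 3,502 = 112,316.
Not in labor force = 8,957 + 40,656 + 16,455 = 66,068 (those not working and not actively searching are outside the labor force).
Civilian working-age population = 112,316 + 66,068 = 178,384.
Unemployment rate = 3,502 / 112,316 = 3.12%.
Labor force participation rate = 112,316 / 178,384 = 62.96%.

Unemployment rate ≈ 3.12%; labor force participation rate ≈ 62.96%.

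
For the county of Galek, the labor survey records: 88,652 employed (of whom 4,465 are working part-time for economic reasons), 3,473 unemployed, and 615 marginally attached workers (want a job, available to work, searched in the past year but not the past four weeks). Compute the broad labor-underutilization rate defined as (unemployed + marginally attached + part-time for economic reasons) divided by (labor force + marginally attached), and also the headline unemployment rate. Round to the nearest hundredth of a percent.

Labor force = 88,652 + 3,473 = 92,125.
Numerator = 3,473 + 615 + 4,465 = 8,553.
Denominator = 92,125 + 615 = 92,740.
Broad rate = 8,553 / 92,740 = 9.22%.
Headline unemployment rate = 3,473 / 92,125 = 3.77%.

Broad underutilization rate ≈ 9.22%; headline unemployment rate ≈ 3.77%.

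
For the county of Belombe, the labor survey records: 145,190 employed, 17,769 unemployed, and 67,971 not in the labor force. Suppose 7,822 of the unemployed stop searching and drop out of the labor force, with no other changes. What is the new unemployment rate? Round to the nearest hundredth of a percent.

Initially, labor force = 145,190 + 17,769 = 162,959, so u = 17,769/162,959 = 10.90%.
After the change, unemployed and labor force both fall by 7,822 → E = 145,190, U = 9,947, labor force = 155,137.
New unemployment rate = 9,947 / 155,137 = 6.41%.

New unemployment rate ≈ 6.41%.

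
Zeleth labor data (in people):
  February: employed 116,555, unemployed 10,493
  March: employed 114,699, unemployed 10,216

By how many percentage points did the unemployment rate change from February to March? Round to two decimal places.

February: labor force = 116,555 + 10,493 = 127,048; u = 10,493/127,048 = 8.26%.
March: labor force = 114,699 + 10,216 = 124,915; u = 10,216/124,915 = 8.18%.
Change = 8.18% − 8.26% = −0.08 pp.

The unemployment rate changed by −0.08 percentage points.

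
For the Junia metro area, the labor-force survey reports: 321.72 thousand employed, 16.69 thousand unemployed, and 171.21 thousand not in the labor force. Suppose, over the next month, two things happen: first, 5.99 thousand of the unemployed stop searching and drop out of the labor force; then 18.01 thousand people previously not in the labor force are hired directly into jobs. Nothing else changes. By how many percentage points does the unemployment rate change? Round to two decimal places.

Initially, labor force = 321.72 + 16.69 = 338.41 thousand, so u = 16.69/338.41 = 4.93%.
After the first change, unemployed and labor force both fall by 5.99 → E = 321.72, U = 10.70, labor force = 332.42 thousand.
After the second change, employed and labor force both rise by 18.01; unemployed unchanged → E = 339.73, U = 10.70, labor force = 350.43 thousand.
New unemployment rate = 10.70 / 350.43 = 3.05%.
Change = 3.05% − 4.93% = −1.88 percentage points.

The unemployment rate changes by −1.88 percentage points.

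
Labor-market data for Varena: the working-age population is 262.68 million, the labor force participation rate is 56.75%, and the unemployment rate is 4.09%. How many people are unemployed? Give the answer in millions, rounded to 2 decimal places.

Labor force = 0.5675 × 262.68 = 149.07 million.
Unemployed = 0.0409 × 149.07 ≈ 6.10 million.

About 6.10 million are unemployed.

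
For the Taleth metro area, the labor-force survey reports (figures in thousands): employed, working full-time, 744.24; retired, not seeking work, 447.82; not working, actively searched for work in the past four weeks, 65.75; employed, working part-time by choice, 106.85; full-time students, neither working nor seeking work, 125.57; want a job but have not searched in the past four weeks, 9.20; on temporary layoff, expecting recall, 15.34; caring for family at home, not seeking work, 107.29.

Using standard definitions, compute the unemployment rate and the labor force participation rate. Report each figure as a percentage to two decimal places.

Employed = 744.24 + 106.85 = 851.09 thousand.
Unemployed = 65.75 + 15.34 = 81.09 thousand (jobless and actively searching, or on temporary layoff).
Labor force = 851.09 + 81.09 = 932.18 thousand.
Not in labor force = 447.82 + 125.57 + 9.20 + 107.29 = 689.88 thousand (those not working and not actively searching are outside the labor force — including those who want a job but have given up searching).
Civilian working-age population = 932.18 + 689.88 = 1,622.06 thousand.
Unemployment rate = 81.09 / 932.18 = 8.70%.
Labor force participation rate = 932.18 / 1,622.06 = 57.47%.

Unemployment rate ≈ 8.70%; labor force participation rate ≈ 57.47%.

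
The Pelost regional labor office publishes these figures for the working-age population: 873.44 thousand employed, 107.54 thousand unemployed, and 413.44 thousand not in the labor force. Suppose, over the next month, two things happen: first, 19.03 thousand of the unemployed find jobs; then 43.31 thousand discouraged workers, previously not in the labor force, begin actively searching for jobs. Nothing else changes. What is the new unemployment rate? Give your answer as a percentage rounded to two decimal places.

New unemployment rate ≈ 12.87%.

Initially, labor force = 873.44 + 107.54 = 980.98 thousand, so u = 107.54/980.98 = 10.96%.
After the first change, unemployed falls and employed rises by 19.03; labor force unchanged → E = 892.47, U = 88.51, labor force = 980.98 thousand.
After the second change, unemployed and labor force both rise by 43.31 → E = 892.47, U = 131.82, labor force = 1,024.29 thousand.
New unemployment rate = 131.82 / 1,024.29 = 12.87%.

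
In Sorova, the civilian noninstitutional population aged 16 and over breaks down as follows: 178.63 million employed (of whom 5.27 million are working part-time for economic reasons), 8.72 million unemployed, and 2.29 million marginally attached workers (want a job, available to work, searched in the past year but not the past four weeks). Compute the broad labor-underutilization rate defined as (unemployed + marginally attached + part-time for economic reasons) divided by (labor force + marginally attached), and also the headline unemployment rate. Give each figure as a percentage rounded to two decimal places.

Labor force = 178.63 + 8.72 = 187.35 million.
Numerator = 8.72 + 2.29 + 5.27 = 16.28 million.
Denominator = 187.35 + 2.29 = 189.64 million.
Broad rate = 16.28 / 189.64 = 8.58%.
Headline unemployment rate = 8.72 / 187.35 = 4.65%.

Broad underutilization rate ≈ 8.58%; headline unemployment rate ≈ 4.65%.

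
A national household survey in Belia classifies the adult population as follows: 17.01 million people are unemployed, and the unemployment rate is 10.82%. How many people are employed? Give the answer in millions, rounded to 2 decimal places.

Labor force = U / u = 17.01 / 0.1082 ≈ 157.21 million.
Employed = labor force − unemployed = 157.21 − 17.01 = 140.20 million.

About 140.20 million are employed.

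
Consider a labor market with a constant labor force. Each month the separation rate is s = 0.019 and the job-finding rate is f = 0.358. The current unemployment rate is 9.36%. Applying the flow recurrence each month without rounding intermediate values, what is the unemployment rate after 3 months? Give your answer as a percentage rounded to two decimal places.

Unemployment rate after three months ≈ 6.08%.

With a fixed labor force, u_{t+1} = u_t + s·(1−u_t) − f·u_t = u_t·(1−s−f) + s.
Here 1−s−f = 0.623 and s = 0.019.
u_1 = 0.093600 × 0.623 + 0.019 = 0.077313.
u_2 = 0.077313 × 0.623 + 0.019 = 0.067166.
u_3 = 0.067166 × 0.623 + 0.019 = 0.060844.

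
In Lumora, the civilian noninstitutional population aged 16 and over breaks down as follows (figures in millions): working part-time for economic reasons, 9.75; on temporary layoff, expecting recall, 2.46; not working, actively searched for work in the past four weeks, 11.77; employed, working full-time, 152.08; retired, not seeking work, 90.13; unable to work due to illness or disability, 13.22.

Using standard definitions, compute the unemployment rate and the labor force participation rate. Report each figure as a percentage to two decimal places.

Unemployment rate ≈ 8.08%; labor force participation rate ≈ 63.01%.

Employed = 9.75 + 152.08 = 161.83 million (anyone who worked, including part-time for economic reasons, counts as employed).
Unemployed = 2.46 + 11.77 = 14.23 million (jobless and actively searching, or on temporary layoff).
Labor force = 161.83 + 14.23 = 176.06 million.
Not in labor force = 90.13 + 13.22 = 103.35 million (those not working and not actively searching are outside the labor force).
Civilian working-age population = 176.06 + 103.35 = 279.41 million.
Unemployment rate = 14.23 / 176.06 = 8.08%.
Labor force participation rate = 176.06 / 279.41 = 63.01%.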